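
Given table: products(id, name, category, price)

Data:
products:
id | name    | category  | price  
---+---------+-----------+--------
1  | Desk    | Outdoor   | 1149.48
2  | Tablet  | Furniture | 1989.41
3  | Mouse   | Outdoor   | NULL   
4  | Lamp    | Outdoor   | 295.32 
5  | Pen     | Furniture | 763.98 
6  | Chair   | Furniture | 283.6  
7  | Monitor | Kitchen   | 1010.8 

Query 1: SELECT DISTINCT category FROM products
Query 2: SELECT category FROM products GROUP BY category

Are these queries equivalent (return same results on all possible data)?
Yes, equivalent

Both queries return: [('Furniture',), ('Kitchen',), ('Outdoor',)]

Reason: Both get unique categorys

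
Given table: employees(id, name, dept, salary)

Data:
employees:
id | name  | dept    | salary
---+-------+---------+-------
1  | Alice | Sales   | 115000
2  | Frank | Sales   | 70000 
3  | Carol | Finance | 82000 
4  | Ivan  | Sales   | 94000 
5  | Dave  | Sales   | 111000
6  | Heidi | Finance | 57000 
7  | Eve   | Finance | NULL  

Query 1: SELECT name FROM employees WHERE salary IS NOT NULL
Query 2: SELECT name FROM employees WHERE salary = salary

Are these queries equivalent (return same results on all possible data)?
Yes, equivalent

Both queries return: [('Alice',), ('Carol',), ('Dave',), ('Frank',), ('Heidi',), ('Ivan',)]

Reason: IS NOT NULL vs self-equality (both exclude NULLs)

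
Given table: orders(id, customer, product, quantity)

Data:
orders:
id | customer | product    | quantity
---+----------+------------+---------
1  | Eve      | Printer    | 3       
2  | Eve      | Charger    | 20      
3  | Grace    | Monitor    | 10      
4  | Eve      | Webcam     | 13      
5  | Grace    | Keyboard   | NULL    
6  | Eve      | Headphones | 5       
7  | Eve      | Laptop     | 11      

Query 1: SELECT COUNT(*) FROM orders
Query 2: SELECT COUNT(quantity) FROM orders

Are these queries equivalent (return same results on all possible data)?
No, not equivalent

Query 1 returns: [(7,)]
Query 2 returns: [(6,)]

Reason: COUNT(*) includes NULLs, COUNT(column) excludes them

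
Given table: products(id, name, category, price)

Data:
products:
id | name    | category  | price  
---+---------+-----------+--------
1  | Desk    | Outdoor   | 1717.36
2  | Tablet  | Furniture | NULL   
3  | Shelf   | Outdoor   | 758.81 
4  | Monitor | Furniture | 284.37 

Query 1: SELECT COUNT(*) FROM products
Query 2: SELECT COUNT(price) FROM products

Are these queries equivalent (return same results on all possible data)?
No, not equivalent

Query 1 returns: [(4,)]
Query 2 returns: [(3,)]

Reason: COUNT(*) includes NULLs, COUNT(column) excludes them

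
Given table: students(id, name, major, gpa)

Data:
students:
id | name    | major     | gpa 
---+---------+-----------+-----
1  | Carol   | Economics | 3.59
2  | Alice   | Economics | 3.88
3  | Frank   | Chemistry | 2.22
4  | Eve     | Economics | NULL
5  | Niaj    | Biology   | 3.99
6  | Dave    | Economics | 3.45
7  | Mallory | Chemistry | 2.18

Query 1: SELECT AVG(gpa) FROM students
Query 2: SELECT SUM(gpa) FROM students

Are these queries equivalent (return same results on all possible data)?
No, not equivalent

Query 1 returns: [(3.2183333333333337,)]
Query 2 returns: [(19.310000000000002,)]

Reason: AVG vs SUM give different aggregate values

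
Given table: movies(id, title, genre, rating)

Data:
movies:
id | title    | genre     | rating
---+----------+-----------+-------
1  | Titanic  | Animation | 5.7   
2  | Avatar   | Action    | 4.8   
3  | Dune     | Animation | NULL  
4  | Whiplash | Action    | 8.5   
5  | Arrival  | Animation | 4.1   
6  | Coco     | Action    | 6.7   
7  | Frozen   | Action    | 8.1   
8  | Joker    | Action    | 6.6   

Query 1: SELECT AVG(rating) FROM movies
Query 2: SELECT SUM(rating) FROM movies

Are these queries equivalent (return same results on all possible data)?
No, not equivalent

Query 1 returns: [(6.357142857142857,)]
Query 2 returns: [(44.5,)]

Reason: AVG vs SUM give different aggregate values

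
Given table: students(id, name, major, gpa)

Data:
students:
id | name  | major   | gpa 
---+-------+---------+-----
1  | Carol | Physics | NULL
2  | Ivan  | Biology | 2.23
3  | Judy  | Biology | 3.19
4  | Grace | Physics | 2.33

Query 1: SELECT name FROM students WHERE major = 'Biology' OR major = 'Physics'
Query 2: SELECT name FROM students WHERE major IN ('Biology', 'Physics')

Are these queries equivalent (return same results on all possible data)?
Yes, equivalent

Both queries return: [('Carol',), ('Grace',), ('Ivan',), ('Judy',)]

Reason: OR vs IN are equivalent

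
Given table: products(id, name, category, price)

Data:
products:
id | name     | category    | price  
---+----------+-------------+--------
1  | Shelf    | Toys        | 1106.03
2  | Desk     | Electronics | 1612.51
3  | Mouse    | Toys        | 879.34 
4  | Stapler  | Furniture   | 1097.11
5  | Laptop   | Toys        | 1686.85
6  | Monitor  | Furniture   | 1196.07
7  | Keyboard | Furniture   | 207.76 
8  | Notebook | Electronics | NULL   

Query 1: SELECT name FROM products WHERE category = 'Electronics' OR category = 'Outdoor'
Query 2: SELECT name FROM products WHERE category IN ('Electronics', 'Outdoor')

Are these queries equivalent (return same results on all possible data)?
Yes, equivalent

Both queries return: [('Desk',), ('Notebook',)]

Reason: OR vs IN are equivalent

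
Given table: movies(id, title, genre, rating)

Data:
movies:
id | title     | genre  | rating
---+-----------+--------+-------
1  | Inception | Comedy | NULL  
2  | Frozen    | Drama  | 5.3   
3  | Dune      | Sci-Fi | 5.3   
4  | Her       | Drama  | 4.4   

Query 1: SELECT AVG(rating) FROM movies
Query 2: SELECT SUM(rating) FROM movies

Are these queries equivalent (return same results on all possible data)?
No, not equivalent

Query 1 returns: [(5.0,)]
Query 2 returns: [(15.0,)]

Reason: AVG vs SUM give different aggregate values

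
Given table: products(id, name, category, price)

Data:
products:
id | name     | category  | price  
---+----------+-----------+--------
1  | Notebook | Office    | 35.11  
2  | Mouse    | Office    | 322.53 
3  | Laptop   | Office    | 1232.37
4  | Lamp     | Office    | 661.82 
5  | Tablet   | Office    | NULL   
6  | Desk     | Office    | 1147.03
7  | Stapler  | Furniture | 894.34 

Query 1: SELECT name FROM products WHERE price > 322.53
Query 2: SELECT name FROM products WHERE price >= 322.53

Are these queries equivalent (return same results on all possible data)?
No, not equivalent

Query 1 returns: [('Laptop',), ('Lamp',), ('Desk',), ('Stapler',)]
Query 2 returns: [('Mouse',), ('Laptop',), ('Lamp',), ('Desk',), ('Stapler',)]

Reason: > vs >= gives different results when price = 322.53 exists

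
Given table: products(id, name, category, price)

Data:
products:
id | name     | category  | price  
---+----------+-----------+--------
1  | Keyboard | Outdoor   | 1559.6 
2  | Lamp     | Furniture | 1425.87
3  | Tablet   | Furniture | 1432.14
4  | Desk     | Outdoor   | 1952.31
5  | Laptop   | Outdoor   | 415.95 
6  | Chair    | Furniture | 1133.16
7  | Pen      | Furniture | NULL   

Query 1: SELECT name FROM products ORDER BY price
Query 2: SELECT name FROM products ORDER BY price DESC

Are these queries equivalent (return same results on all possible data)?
No, not equivalent

Query 1 returns: [('Pen',), ('Laptop',), ('Chair',), ('Lamp',), ('Tablet',), ('Keyboard',), ('Desk',)]
Query 2 returns: [('Desk',), ('Keyboard',), ('Tablet',), ('Lamp',), ('Chair',), ('Laptop',), ('Pen',)]

Reason: ASC vs DESC gives opposite ordering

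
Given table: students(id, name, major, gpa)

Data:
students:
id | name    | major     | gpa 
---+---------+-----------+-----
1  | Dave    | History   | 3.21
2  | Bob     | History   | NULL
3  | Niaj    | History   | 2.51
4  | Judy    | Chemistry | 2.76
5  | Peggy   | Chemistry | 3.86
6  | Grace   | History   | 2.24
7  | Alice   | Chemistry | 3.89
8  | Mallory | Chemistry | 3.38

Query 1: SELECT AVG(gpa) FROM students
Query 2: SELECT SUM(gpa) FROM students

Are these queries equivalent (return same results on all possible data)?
No, not equivalent

Query 1 returns: [(3.1214285714285714,)]
Query 2 returns: [(21.85,)]

Reason: AVG vs SUM give different aggregate values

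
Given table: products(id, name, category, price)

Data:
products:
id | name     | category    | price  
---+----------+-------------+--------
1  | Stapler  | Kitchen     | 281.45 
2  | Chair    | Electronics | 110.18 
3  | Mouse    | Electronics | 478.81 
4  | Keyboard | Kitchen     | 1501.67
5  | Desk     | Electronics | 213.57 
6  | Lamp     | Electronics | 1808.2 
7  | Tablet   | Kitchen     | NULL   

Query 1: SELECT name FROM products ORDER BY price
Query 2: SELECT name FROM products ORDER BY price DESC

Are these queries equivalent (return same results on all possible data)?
No, not equivalent

Query 1 returns: [('Tablet',), ('Chair',), ('Desk',), ('Stapler',), ('Mouse',), ('Keyboard',), ('Lamp',)]
Query 2 returns: [('Lamp',), ('Keyboard',), ('Mouse',), ('Stapler',), ('Desk',), ('Chair',), ('Tablet',)]

Reason: ASC vs DESC gives opposite ordering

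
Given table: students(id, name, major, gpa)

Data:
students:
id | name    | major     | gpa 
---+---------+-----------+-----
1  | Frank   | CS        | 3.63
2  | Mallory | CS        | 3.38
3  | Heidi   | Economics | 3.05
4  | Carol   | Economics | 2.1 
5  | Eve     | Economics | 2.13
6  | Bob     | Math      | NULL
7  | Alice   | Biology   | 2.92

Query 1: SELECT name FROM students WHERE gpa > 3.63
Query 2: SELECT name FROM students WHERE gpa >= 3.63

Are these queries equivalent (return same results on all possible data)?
No, not equivalent

Query 1 returns: []
Query 2 returns: [('Frank',)]

Reason: > vs >= gives different results when gpa = 3.63 exists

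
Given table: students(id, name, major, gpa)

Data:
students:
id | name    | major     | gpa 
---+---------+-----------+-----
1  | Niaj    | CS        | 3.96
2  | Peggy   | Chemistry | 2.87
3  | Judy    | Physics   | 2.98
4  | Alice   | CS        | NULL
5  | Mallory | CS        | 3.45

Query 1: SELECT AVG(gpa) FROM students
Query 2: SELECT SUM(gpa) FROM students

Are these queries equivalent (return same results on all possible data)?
No, not equivalent

Query 1 returns: [(3.315,)]
Query 2 returns: [(13.26,)]

Reason: AVG vs SUM give different aggregate values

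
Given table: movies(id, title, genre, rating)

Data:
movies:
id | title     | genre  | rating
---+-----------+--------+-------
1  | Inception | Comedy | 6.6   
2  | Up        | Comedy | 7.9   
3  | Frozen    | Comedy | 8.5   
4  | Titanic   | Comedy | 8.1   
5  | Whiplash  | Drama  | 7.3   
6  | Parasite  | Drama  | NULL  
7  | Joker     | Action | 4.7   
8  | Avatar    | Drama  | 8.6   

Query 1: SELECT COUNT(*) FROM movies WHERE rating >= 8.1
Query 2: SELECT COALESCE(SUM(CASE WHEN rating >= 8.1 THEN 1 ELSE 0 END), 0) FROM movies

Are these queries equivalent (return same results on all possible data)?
Yes, equivalent

Both queries return: [(3,)]

Reason: COUNT with WHERE vs conditional SUM (COALESCE handles empty-table NULL)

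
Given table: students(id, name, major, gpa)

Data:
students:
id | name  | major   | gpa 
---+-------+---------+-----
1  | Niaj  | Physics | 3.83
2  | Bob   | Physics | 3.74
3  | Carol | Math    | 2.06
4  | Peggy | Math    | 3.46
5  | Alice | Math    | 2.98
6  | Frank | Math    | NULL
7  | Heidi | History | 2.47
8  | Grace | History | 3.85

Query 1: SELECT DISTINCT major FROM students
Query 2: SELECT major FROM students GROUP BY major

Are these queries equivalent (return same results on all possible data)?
Yes, equivalent

Both queries return: [('History',), ('Math',), ('Physics',)]

Reason: Both get unique majors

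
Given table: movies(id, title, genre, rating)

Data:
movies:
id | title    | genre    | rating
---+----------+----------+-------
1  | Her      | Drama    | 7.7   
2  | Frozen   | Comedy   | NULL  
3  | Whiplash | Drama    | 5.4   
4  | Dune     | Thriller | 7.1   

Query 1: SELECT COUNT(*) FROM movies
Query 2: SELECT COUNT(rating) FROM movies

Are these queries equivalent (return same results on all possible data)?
No, not equivalent

Query 1 returns: [(4,)]
Query 2 returns: [(3,)]

Reason: COUNT(*) includes NULLs, COUNT(column) excludes them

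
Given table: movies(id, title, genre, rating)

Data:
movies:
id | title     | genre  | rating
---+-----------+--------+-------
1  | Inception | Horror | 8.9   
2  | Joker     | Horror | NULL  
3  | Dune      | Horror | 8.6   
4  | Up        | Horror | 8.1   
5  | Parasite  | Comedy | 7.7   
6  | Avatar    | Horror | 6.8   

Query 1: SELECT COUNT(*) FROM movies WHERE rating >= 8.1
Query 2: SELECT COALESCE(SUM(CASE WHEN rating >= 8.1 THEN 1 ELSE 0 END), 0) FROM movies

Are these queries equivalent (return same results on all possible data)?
Yes, equivalent

Both queries return: [(3,)]

Reason: COUNT with WHERE vs conditional SUM (COALESCE handles empty-table NULL)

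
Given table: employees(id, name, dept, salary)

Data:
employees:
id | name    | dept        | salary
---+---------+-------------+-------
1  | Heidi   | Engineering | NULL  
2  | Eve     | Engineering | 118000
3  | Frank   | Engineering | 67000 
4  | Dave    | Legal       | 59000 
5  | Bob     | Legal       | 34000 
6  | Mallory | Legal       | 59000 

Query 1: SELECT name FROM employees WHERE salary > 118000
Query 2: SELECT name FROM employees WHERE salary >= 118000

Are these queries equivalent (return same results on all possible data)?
No, not equivalent

Query 1 returns: []
Query 2 returns: [('Eve',)]

Reason: > vs >= gives different results when salary = 118000 exists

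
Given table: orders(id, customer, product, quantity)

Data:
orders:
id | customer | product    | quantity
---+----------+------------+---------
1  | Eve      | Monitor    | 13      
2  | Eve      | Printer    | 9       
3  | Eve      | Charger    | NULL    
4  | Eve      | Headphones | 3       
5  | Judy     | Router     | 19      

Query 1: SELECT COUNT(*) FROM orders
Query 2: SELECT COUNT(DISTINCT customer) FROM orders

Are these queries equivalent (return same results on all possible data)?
No, not equivalent

Query 1 returns: [(5,)]
Query 2 returns: [(2,)]

Reason: COUNT(*) counts rows, COUNT(DISTINCT customer) counts unique customers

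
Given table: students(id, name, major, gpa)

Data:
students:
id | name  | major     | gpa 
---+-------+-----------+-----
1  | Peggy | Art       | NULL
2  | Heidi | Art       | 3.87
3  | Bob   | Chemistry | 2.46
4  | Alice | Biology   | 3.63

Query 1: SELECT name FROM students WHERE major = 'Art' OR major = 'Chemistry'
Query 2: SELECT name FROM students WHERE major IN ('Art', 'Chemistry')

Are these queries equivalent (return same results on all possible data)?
Yes, equivalent

Both queries return: [('Bob',), ('Heidi',), ('Peggy',)]

Reason: OR vs IN are equivalent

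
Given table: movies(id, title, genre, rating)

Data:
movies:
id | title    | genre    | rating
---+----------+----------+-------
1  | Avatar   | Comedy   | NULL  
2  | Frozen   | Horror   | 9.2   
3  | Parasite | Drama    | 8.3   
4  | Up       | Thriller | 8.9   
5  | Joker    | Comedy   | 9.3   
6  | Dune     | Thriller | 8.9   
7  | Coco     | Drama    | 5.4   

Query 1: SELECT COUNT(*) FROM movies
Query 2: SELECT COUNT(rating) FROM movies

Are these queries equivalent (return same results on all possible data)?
No, not equivalent

Query 1 returns: [(7,)]
Query 2 returns: [(6,)]

Reason: COUNT(*) includes NULLs, COUNT(column) excludes them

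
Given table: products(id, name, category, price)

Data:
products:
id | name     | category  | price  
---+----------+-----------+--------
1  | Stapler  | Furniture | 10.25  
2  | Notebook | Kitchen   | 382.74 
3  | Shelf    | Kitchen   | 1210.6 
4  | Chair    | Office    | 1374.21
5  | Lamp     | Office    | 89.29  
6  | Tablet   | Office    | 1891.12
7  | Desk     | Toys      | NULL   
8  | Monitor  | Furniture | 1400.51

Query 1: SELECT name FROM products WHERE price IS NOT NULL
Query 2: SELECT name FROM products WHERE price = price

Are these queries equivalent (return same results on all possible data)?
Yes, equivalent

Both queries return: [('Chair',), ('Lamp',), ('Monitor',), ('Notebook',), ('Shelf',), ('Stapler',), ('Tablet',)]

Reason: IS NOT NULL vs self-equality (both exclude NULLs)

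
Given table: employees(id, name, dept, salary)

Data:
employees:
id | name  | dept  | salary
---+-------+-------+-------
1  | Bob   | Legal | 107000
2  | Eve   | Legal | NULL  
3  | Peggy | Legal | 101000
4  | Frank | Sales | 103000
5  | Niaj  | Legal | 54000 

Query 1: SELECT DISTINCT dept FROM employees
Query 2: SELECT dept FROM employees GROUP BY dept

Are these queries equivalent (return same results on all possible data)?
Yes, equivalent

Both queries return: [('Legal',), ('Sales',)]

Reason: Both get unique depts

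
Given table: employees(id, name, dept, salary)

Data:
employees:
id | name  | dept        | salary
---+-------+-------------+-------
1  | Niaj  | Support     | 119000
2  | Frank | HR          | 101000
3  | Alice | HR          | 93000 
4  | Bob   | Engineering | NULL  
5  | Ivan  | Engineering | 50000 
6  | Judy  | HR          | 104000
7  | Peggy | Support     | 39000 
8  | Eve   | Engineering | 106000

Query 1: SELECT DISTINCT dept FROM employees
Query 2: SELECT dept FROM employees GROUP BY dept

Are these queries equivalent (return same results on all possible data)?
Yes, equivalent

Both queries return: [('Engineering',), ('HR',), ('Support',)]

Reason: Both get unique depts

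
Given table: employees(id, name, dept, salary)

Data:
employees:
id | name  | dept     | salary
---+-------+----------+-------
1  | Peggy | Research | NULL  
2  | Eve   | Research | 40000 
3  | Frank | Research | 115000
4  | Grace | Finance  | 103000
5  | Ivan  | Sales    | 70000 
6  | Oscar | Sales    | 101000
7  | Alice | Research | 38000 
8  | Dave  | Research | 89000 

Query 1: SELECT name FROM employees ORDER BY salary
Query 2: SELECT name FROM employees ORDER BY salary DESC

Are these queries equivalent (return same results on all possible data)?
No, not equivalent

Query 1 returns: [('Peggy',), ('Alice',), ('Eve',), ('Ivan',), ('Dave',), ('Oscar',), ('Grace',), ('Frank',)]
Query 2 returns: [('Frank',), ('Grace',), ('Oscar',), ('Dave',), ('Ivan',), ('Eve',), ('Alice',), ('Peggy',)]

Reason: ASC vs DESC gives opposite ordering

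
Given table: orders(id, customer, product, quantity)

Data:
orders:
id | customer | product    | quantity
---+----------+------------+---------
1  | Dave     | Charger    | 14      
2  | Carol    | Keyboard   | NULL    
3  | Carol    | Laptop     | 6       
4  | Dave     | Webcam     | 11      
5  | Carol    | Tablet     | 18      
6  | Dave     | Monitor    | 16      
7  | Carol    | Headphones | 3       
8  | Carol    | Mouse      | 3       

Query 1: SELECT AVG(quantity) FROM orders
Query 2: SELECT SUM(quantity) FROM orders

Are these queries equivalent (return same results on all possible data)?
No, not equivalent

Query 1 returns: [(10.142857142857142,)]
Query 2 returns: [(71,)]

Reason: AVG vs SUM give different aggregate values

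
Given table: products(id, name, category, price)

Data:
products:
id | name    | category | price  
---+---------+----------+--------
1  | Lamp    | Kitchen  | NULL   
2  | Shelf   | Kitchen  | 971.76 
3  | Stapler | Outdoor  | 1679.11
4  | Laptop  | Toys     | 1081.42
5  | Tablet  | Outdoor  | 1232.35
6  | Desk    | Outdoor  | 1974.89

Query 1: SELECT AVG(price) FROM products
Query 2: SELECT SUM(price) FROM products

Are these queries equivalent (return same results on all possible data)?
No, not equivalent

Query 1 returns: [(1387.906,)]
Query 2 returns: [(6939.53,)]

Reason: AVG vs SUM give different aggregate values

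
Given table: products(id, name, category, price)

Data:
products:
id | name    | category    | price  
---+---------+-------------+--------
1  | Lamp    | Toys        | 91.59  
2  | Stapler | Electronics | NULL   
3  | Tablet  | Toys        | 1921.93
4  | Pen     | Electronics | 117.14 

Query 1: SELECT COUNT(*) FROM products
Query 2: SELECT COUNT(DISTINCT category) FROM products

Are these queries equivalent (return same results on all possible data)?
No, not equivalent

Query 1 returns: [(4,)]
Query 2 returns: [(2,)]

Reason: COUNT(*) counts rows, COUNT(DISTINCT category) counts unique categorys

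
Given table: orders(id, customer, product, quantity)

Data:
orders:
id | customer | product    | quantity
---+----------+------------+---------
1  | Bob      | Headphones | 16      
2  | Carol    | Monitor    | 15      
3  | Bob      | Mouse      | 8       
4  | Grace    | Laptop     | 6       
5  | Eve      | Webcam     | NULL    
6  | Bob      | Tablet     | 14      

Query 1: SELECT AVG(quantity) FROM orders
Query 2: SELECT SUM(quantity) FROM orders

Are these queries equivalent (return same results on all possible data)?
No, not equivalent

Query 1 returns: [(11.8,)]
Query 2 returns: [(59,)]

Reason: AVG vs SUM give different aggregate values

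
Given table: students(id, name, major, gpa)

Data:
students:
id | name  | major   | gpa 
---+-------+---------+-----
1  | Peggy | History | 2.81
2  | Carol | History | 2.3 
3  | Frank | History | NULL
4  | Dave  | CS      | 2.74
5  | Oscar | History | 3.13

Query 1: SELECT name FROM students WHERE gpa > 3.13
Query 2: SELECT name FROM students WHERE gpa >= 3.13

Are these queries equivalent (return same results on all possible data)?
No, not equivalent

Query 1 returns: []
Query 2 returns: [('Oscar',)]

Reason: > vs >= gives different results when gpa = 3.13 exists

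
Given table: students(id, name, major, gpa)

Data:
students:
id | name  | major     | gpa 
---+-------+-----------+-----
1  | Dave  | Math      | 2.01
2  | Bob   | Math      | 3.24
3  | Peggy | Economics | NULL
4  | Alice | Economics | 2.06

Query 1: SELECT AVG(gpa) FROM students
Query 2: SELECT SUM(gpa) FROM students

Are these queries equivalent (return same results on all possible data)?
No, not equivalent

Query 1 returns: [(2.436666666666667,)]
Query 2 returns: [(7.3100000000000005,)]

Reason: AVG vs SUM give different aggregate values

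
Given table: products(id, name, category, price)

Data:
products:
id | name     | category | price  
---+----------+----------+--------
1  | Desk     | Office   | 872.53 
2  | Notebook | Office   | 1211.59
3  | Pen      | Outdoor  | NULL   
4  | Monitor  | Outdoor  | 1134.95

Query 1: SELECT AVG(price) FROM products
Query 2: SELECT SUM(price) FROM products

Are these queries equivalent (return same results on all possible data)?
No, not equivalent

Query 1 returns: [(1073.0233333333333,)]
Query 2 returns: [(3219.0699999999997,)]

Reason: AVG vs SUM give different aggregate values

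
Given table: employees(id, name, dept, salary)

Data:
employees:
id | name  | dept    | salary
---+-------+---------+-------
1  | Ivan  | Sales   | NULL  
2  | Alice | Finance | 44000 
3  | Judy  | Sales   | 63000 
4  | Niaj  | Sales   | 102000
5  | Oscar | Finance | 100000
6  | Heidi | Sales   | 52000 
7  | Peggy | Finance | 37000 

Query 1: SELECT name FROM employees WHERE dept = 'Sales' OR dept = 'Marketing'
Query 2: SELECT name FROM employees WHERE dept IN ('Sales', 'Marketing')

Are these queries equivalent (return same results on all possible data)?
Yes, equivalent

Both queries return: [('Heidi',), ('Ivan',), ('Judy',), ('Niaj',)]

Reason: OR vs IN are equivalent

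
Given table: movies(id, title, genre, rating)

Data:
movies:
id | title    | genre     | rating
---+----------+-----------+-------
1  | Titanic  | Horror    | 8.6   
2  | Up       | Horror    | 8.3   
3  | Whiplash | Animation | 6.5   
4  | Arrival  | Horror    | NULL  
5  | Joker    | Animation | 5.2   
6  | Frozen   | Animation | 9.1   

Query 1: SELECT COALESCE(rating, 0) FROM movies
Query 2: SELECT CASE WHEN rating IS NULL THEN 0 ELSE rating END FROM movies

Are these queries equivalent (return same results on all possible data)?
Yes, equivalent

Both queries return: [(0,), (5.2,), (6.5,), (8.3,), (8.6,), (9.1,)]

Reason: COALESCE vs CASE for NULL handling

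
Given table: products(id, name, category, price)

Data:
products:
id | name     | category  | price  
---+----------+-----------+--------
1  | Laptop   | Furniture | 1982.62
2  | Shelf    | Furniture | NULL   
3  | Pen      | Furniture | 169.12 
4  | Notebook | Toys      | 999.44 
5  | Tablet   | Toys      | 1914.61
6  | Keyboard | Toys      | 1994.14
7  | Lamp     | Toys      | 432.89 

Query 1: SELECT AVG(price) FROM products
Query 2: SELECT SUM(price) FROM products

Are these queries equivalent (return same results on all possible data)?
No, not equivalent

Query 1 returns: [(1248.8033333333333,)]
Query 2 returns: [(7492.82,)]

Reason: AVG vs SUM give different aggregate values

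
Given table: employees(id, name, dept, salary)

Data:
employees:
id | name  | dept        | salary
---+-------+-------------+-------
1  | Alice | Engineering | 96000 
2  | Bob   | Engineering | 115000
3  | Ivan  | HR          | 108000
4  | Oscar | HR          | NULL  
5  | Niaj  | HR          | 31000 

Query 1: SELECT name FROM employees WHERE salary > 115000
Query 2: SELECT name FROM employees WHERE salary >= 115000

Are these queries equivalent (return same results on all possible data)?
No, not equivalent

Query 1 returns: []
Query 2 returns: [('Bob',)]

Reason: > vs >= gives different results when salary = 115000 exists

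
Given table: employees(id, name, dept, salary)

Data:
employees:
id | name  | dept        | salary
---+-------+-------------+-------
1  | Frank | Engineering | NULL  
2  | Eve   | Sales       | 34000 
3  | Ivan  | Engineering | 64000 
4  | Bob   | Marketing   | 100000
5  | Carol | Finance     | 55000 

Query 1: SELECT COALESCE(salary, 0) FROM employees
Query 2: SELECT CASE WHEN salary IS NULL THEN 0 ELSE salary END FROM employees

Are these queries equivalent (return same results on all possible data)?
Yes, equivalent

Both queries return: [(0,), (34000,), (55000,), (64000,), (100000,)]

Reason: COALESCE vs CASE for NULL handling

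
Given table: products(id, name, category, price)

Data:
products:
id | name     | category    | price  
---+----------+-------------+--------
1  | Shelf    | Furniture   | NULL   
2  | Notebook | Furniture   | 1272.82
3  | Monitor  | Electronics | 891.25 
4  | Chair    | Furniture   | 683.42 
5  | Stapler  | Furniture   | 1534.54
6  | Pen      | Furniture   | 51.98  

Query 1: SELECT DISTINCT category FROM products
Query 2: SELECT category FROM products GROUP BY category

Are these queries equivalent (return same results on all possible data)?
Yes, equivalent

Both queries return: [('Electronics',), ('Furniture',)]

Reason: Both get unique categorys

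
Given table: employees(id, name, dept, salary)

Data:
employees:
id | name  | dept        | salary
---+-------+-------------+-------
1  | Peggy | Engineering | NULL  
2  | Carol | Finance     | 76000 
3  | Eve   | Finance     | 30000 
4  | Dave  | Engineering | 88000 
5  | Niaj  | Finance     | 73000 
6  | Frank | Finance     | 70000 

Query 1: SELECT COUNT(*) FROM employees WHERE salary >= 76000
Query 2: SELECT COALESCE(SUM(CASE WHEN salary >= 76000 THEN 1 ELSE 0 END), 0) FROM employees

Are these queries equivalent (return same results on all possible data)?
Yes, equivalent

Both queries return: [(2,)]

Reason: COUNT with WHERE vs conditional SUM (COALESCE handles empty-table NULL)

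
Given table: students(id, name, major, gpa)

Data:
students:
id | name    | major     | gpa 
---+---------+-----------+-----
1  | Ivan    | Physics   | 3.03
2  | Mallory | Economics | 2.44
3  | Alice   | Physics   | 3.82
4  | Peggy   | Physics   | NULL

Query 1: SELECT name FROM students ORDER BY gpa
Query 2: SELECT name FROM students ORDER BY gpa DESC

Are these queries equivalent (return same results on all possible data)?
No, not equivalent

Query 1 returns: [('Peggy',), ('Mallory',), ('Ivan',), ('Alice',)]
Query 2 returns: [('Alice',), ('Ivan',), ('Mallory',), ('Peggy',)]

Reason: ASC vs DESC gives opposite ordering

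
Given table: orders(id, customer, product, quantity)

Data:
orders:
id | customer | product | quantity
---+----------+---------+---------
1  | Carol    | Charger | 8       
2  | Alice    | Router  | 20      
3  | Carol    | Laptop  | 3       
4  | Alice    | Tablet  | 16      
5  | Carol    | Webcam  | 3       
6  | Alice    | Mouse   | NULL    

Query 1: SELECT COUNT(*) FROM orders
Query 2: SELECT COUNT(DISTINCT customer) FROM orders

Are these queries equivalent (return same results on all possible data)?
No, not equivalent

Query 1 returns: [(6,)]
Query 2 returns: [(2,)]

Reason: COUNT(*) counts rows, COUNT(DISTINCT customer) counts unique customers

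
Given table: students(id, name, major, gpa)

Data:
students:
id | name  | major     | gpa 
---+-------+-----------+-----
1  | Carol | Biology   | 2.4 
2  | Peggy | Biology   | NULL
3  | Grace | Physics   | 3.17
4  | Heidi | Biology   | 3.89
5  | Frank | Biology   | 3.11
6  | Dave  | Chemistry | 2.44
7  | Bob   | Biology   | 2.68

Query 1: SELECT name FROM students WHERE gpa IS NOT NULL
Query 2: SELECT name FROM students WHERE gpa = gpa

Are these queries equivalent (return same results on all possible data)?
Yes, equivalent

Both queries return: [('Bob',), ('Carol',), ('Dave',), ('Frank',), ('Grace',), ('Heidi',)]

Reason: IS NOT NULL vs self-equality (both exclude NULLs)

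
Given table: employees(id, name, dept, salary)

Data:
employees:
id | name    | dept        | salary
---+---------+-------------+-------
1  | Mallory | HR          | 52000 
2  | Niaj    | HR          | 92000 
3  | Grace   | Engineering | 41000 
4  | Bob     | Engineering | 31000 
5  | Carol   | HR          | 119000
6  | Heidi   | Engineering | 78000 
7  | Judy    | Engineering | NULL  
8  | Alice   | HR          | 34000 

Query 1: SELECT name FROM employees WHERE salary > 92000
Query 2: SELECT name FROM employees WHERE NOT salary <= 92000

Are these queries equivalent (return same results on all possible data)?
Yes, equivalent

Both queries return: [('Carol',)]

Reason: Both filter salary > 92000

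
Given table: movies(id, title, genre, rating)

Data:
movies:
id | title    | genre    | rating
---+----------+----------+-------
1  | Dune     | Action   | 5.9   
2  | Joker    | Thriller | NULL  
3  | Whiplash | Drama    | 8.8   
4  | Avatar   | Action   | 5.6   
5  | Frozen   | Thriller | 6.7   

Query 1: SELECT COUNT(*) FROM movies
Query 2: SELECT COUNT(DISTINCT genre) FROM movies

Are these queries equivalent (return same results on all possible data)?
No, not equivalent

Query 1 returns: [(5,)]
Query 2 returns: [(3,)]

Reason: COUNT(*) counts rows, COUNT(DISTINCT genre) counts unique genres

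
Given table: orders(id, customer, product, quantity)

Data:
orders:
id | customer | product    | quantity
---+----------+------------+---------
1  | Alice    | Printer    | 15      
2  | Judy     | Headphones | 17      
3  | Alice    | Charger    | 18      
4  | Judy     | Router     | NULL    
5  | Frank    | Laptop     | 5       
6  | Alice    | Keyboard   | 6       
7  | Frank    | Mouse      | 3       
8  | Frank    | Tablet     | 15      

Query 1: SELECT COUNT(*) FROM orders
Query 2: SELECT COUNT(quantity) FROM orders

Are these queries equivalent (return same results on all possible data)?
No, not equivalent

Query 1 returns: [(8,)]
Query 2 returns: [(7,)]

Reason: COUNT(*) includes NULLs, COUNT(column) excludes them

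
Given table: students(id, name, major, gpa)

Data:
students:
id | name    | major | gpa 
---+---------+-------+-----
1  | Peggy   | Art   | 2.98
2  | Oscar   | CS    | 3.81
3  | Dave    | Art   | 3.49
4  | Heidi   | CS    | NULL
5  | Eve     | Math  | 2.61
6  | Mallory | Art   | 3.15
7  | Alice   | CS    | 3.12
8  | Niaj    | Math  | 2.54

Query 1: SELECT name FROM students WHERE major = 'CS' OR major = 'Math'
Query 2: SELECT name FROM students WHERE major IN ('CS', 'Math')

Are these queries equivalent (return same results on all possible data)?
Yes, equivalent

Both queries return: [('Alice',), ('Eve',), ('Heidi',), ('Niaj',), ('Oscar',)]

Reason: OR vs IN are equivalent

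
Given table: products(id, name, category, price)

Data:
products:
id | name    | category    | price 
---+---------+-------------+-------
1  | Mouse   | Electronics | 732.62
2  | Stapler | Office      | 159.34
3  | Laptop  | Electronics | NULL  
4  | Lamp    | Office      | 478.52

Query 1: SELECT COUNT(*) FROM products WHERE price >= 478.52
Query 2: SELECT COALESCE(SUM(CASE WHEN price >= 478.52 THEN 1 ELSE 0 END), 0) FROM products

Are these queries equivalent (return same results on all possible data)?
Yes, equivalent

Both queries return: [(2,)]

Reason: COUNT with WHERE vs conditional SUM (COALESCE handles empty-table NULL)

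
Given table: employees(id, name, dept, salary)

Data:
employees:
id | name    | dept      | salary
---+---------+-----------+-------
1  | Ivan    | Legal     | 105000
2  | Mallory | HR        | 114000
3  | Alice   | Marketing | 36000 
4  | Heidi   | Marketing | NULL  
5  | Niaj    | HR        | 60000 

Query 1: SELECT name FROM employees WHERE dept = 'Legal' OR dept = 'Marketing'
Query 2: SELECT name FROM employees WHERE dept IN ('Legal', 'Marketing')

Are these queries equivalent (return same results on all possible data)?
Yes, equivalent

Both queries return: [('Alice',), ('Heidi',), ('Ivan',)]

Reason: OR vs IN are equivalent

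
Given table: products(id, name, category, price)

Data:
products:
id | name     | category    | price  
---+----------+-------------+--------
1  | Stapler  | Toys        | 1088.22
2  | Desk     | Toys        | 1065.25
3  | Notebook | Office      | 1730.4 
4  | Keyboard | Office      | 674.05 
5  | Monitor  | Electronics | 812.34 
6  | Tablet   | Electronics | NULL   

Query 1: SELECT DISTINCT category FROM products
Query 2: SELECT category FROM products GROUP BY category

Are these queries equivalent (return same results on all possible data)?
Yes, equivalent

Both queries return: [('Electronics',), ('Office',), ('Toys',)]

Reason: Both get unique categorys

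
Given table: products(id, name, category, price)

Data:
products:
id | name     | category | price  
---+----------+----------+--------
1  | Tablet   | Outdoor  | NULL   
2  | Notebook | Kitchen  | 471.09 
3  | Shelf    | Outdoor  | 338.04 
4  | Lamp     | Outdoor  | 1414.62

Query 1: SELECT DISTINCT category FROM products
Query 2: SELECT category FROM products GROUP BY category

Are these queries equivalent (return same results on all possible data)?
Yes, equivalent

Both queries return: [('Kitchen',), ('Outdoor',)]

Reason: Both get unique categorys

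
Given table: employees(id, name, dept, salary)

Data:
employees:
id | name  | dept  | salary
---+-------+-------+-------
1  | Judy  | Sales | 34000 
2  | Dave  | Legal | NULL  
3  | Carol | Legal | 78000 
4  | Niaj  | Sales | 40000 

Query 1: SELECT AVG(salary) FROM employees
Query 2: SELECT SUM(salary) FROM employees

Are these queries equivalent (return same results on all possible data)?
No, not equivalent

Query 1 returns: [(50666.666666666664,)]
Query 2 returns: [(152000,)]

Reason: AVG vs SUM give different aggregate values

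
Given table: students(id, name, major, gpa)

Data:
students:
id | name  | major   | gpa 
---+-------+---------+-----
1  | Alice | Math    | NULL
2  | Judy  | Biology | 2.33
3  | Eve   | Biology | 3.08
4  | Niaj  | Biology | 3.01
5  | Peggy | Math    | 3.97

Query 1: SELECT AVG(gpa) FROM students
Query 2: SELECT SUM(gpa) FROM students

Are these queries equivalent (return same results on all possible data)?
No, not equivalent

Query 1 returns: [(3.0975,)]
Query 2 returns: [(12.39,)]

Reason: AVG vs SUM give different aggregate values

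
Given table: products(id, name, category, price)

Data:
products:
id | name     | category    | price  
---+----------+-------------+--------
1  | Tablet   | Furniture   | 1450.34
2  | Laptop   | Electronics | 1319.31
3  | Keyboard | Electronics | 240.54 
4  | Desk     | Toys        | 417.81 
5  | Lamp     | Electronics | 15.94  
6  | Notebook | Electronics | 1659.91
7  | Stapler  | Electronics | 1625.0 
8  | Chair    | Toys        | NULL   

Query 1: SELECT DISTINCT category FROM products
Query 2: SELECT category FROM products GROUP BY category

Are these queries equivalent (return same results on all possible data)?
Yes, equivalent

Both queries return: [('Electronics',), ('Furniture',), ('Toys',)]

Reason: Both get unique categorys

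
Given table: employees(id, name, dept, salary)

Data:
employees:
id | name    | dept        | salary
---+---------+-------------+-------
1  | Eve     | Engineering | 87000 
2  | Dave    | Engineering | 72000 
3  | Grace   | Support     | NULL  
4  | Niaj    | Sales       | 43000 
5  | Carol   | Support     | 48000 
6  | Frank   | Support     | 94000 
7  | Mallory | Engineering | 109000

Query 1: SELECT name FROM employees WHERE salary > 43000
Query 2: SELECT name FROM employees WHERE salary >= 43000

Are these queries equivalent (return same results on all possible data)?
No, not equivalent

Query 1 returns: [('Eve',), ('Dave',), ('Carol',), ('Frank',), ('Mallory',)]
Query 2 returns: [('Eve',), ('Dave',), ('Niaj',), ('Carol',), ('Frank',), ('Mallory',)]

Reason: > vs >= gives different results when salary = 43000 exists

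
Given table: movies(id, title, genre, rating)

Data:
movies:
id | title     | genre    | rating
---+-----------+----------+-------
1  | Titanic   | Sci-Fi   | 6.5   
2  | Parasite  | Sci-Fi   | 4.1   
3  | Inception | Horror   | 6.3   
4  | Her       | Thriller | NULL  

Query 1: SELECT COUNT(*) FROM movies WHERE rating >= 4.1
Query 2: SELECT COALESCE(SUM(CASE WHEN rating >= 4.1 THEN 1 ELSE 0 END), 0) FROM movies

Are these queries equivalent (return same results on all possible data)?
Yes, equivalent

Both queries return: [(3,)]

Reason: COUNT with WHERE vs conditional SUM (COALESCE handles empty-table NULL)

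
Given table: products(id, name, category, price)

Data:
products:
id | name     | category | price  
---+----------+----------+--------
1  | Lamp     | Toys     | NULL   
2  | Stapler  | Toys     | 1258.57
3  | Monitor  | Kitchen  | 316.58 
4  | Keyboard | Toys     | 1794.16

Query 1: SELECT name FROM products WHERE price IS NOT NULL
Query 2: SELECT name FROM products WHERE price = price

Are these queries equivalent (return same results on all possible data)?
Yes, equivalent

Both queries return: [('Keyboard',), ('Monitor',), ('Stapler',)]

Reason: IS NOT NULL vs self-equality (both exclude NULLs)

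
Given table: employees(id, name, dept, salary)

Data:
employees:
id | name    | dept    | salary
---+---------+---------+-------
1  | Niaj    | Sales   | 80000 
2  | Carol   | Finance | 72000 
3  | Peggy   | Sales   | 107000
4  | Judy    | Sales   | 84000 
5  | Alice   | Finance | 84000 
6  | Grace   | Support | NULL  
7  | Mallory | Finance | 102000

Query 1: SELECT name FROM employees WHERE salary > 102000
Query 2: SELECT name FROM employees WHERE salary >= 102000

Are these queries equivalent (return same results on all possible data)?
No, not equivalent

Query 1 returns: [('Peggy',)]
Query 2 returns: [('Peggy',), ('Mallory',)]

Reason: > vs >= gives different results when salary = 102000 exists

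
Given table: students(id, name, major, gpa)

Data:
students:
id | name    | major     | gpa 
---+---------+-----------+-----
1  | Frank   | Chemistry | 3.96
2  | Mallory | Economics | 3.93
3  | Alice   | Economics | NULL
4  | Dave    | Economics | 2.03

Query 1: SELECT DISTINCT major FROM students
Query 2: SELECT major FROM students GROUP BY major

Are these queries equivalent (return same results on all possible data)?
Yes, equivalent

Both queries return: [('Chemistry',), ('Economics',)]

Reason: Both get unique majors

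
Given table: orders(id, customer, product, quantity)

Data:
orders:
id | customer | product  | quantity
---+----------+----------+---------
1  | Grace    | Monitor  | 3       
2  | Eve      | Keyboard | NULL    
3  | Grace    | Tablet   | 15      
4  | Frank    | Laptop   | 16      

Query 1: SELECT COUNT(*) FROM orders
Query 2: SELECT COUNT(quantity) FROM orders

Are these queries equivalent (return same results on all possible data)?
No, not equivalent

Query 1 returns: [(4,)]
Query 2 returns: [(3,)]

Reason: COUNT(*) includes NULLs, COUNT(column) excludes them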